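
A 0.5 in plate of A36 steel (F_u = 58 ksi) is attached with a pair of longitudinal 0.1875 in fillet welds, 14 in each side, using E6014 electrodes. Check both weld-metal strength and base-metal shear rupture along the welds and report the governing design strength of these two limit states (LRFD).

φR_n ≈ 100 kips (weld metal governs)

E60XX → F_EXX = 60 ksi.
t_e = 0.707 × 0.1875 = 0.1326 in; L = 28 in.
Weld metal: φR_n = 0.75 × 0.6 × 60 × 0.1326 × 28 = 100.2 kips.
Base metal (shear rupture): φR_n = 0.75 × 0.6 × 58 × 0.5 × 28 = 365.4 kips.
Governing: weld metal.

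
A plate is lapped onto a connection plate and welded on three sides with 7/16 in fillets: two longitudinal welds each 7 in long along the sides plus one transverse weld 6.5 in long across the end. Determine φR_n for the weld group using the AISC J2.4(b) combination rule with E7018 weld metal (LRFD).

φR_n ≈ 211 kip

E70XX → F_EXX = 70 ksi.
t_e = 0.707 × 0.4375 = 0.3093 in.
R_nwl = 0.6 × 70 × 0.3093 × 14 = 181.9 kip (longitudinal, 2 welds).
R_nwt = 0.6 × 70 × 0.3093 × 6.5 = 84.44 kip (transverse, base value).
(i) R_nwl + R_nwt = 266.3 kip; (ii) 0.85 R_nwl + 1.5 R_nwt = 281.3 kip.
R_n = max = 281.3 kip [governs: (ii)]; φR_n = 210.9 kip.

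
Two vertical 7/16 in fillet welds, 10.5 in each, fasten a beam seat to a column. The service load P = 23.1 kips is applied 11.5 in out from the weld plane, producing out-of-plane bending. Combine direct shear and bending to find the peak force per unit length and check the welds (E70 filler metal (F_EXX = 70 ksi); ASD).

f_max ≈ 7.31 kip/in; NOT adequate

L_w = 2 × 10.5 = 21 in; section modulus (unit throat) S = 2 × L²/6 = 36.75 in².
Direct shear f_v = P/L_w = 23.1/21 = 1.1 kip/in.
Moment M = P × e = 23.1 × 11.5 = 265.65 kip·in; bending f_b = M/S = 7.229 kip/in.
f_max = √(f_v² + f_b²) = √(1.1² + 7.229²) = 7.312 kip/in.
r_n/Ω = (1/2.0) × 0.6 × 70 × (0.707 × 0.4375) = 6.496 kip/in → NOT adequate.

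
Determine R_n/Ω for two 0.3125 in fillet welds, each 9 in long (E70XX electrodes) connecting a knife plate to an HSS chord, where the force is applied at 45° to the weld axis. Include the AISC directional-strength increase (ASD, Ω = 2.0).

R_n/Ω ≈ 108 kips

E70XX → F_EXX = 70 ksi.
t_e = 0.707 × 0.3125 = 0.2209 in; A_we = 0.2209 × 18 = 3.977 in².
Directional factor: 1.0 + 0.5 sin^1.5(45°) = 1.297.
F_nw = 0.6 × 70 × 1.297 = 54.49 ksi.
R_n/Ω = (54.49 × 3.977) / 2.0 = 108.3 kips.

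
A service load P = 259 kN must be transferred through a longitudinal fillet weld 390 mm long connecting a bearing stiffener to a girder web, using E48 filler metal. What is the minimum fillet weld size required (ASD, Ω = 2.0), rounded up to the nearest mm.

w = 7 mm

E48XX → F_EXX = 480 MPa.
Total weld length L = 390 mm.
Required throat t_e = P × Ω / (0.6 F_EXX × L) = 259 × 2.0 / (0.6 × 480 × 390 × 10⁻³) = 4.612 mm.
Required leg w = t_e / 0.707 = 6.523 mm → use 7 mm.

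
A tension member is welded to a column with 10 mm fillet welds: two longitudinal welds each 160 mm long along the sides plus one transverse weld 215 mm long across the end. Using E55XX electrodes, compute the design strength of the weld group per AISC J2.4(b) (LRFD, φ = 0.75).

E55XX → F_EXX = 550 MPa.
t_e = 0.707 × 10 = 7.07 mm.
R_nwl = 0.6 × 550 × 7.07 × 320 × 10⁻³ = 746.6 kN (longitudinal, 2 welds).
R_nwt = 0.6 × 550 × 7.07 × 215 × 10⁻³ = 501.6 kN (transverse, base value).
(i) R_nwl + R_nwt = 1248 kN; (ii) 0.85 R_nwl + 1.5 R_nwt = 1387 kN.
R_n = max = 1387 kN [governs: (ii)]; φR_n = 1040 kN.

φR_n ≈ 1040 kN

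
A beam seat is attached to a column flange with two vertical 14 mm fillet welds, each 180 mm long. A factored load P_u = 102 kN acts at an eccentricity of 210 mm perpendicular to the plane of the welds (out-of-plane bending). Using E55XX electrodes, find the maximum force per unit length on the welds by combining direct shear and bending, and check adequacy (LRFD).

E55XX → F_EXX = 550 MPa.
L_w = 2 × 180 = 360 mm; section modulus (unit throat) S = 2 × L²/6 = 10800 mm².
Direct shear f_v = P/L_w = 102×10³/360 = 283.3 N/mm.
Moment M = P × e = 102×10³ × 210 = 21420000 N·mm; bending f_b = M/S = 1983 N/mm.
f_max = √(f_v² + f_b²) = √(283.3² + 1983²) = 2003 N/mm.
φr_n = 0.75 × 0.6 × 550 × (0.707 × 14) = 2450 N/mm → adequate.

f_max ≈ 2000 N/mm; adequate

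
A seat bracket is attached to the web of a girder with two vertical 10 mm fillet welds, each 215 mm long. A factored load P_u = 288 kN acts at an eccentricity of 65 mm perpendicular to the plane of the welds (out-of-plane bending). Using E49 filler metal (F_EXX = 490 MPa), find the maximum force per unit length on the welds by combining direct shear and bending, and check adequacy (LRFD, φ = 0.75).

f_max ≈ 1390 N/mm; adequate

L_w = 2 × 215 = 430 mm; section modulus (unit throat) S = 2 × L²/6 = 15410 mm².
Direct shear f_v = P/L_w = 288×10³/430 = 669.8 N/mm.
Moment M = P × e = 288×10³ × 65 = 18720000 N·mm; bending f_b = M/S = 1215 N/mm.
f_max = √(f_v² + f_b²) = √(669.8² + 1215²) = 1387 N/mm.
φr_n = 0.75 × 0.6 × 490 × (0.707 × 10) = 1559 N/mm → adequate.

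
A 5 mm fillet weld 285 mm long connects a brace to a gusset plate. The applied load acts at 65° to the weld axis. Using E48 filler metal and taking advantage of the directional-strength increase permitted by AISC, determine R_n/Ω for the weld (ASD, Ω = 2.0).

R_n/Ω ≈ 208 kN

E48XX → F_EXX = 480 MPa.
t_e = 0.707 × 5 = 3.535 mm; A_we = 3.535 × 285 = 1007 mm².
Directional factor: 1.0 + 0.5 sin^1.5(65°) = 1.431.
F_nw = 0.6 × 480 × 1.431 = 412.2 MPa.
R_n/Ω = (412.2 × 1007) / 2.0 × 10⁻³ = 207.7 kN.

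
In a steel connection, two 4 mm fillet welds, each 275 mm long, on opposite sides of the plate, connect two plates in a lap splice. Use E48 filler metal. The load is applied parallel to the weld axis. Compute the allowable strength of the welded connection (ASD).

E48XX → F_EXX = 480 MPa.
Effective throat t_e = 0.707 × 4 = 2.828 mm.
Total length L = 550 mm; A_we = 2.828 × 550 = 1555 mm².
F_nw = 0.6 F_EXX = 0.6 × 480 = 288 MPa.
R_n = 288 × 1555 × 10⁻³ = 448 kN; R_n/Ω = 448/2.0 = 224 kN.

R_n/Ω ≈ 224 kN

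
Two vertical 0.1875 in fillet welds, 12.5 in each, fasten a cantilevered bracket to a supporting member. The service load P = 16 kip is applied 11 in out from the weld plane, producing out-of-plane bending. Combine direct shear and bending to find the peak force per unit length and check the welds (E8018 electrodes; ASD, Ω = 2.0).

E80XX → F_EXX = 80 ksi.
L_w = 2 × 12.5 = 25 in; section modulus (unit throat) S = 2 × L²/6 = 52.08 in².
Direct shear f_v = P/L_w = 16/25 = 0.64 kip/in.
Moment M = P × e = 16 × 11 = 176 kip·in; bending f_b = M/S = 3.379 kip/in.
f_max = √(f_v² + f_b²) = √(0.64² + 3.379²) = 3.439 kip/in.
r_n/Ω = (1/2.0) × 0.6 × 80 × (0.707 × 0.1875) = 3.181 kip/in → NOT adequate.

f_max ≈ 3.44 kip/in; NOT adequate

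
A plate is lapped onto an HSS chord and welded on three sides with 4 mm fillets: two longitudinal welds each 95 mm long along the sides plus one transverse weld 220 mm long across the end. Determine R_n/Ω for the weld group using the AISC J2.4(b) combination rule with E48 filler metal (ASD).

E48XX → F_EXX = 480 MPa.
t_e = 0.707 × 4 = 2.828 mm.
R_nwl = 0.6 × 480 × 2.828 × 190 × 10⁻³ = 154.7 kN (longitudinal, 2 welds).
R_nwt = 0.6 × 480 × 2.828 × 220 × 10⁻³ = 179.2 kN (transverse, base value).
(i) R_nwl + R_nwt = 333.9 kN; (ii) 0.85 R_nwl + 1.5 R_nwt = 400.3 kN.
R_n = max = 400.3 kN [governs: (ii)]; R_n/Ω = 200.2 kN.

R_n/Ω ≈ 200 kN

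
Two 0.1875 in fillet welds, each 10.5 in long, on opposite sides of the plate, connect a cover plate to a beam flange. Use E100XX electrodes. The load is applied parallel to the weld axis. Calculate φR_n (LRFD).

E100XX → F_EXX = 100 ksi.
Effective throat t_e = 0.707 × 0.1875 = 0.1326 in.
Total length L = 21 in; A_we = 0.1326 × 21 = 2.784 in².
F_nw = 0.6 F_EXX = 0.6 × 100 = 60 ksi.
φR_n = 0.75 × 60 × 2.784 = 125.3 kip.

φR_n ≈ 125 kip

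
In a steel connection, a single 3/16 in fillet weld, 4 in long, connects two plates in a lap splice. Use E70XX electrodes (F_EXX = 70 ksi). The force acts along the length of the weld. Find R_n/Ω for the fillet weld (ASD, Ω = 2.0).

R_n/Ω ≈ 11.1 kips

Effective throat t_e = 0.707 × 0.1875 = 0.1326 in.
Total length L = 4 in; A_we = 0.1326 × 4 = 0.5302 in².
F_nw = 0.6 F_EXX = 0.6 × 70 = 42 ksi.
R_n = 42 × 0.5302 = 22.27 kips; R_n/Ω = 22.27/2.0 = 11.14 kips.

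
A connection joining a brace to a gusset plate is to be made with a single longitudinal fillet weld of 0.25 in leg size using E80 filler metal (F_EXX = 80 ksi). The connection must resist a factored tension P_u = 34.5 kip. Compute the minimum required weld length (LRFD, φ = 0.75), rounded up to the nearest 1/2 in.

L = 5.5 in

Throat t_e = 0.707 × 0.25 = 0.1767 in.
φr_n = 0.75 × 0.6 × 80 × 0.1767 = 6.363 kip/in.
L_req = P_u / φr_n = 34.5 / 6.363 = 5.422 in total.
Round up → use L = 5.5 in.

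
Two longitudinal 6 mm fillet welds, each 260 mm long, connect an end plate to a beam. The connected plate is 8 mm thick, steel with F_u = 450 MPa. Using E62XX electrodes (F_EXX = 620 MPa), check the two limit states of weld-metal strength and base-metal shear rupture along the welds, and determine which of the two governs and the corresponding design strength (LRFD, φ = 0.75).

t_e = 0.707 × 6 = 4.242 mm; L = 520 mm.
Weld metal: φR_n = 0.75 × 0.6 × 620 × 4.242 × 520 × 10⁻³ = 615.4 kN.
Base metal (shear rupture): φR_n = 0.75 × 0.6 × 450 × 8 × 520 × 10⁻³ = 842.4 kN.
Governing: weld metal.

φR_n ≈ 615 kN (weld metal governs)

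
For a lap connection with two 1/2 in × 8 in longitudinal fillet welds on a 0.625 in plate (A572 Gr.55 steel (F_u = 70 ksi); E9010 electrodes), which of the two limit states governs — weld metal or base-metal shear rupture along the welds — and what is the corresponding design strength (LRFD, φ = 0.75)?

E90XX → F_EXX = 90 ksi.
t_e = 0.707 × 0.5 = 0.3535 in; L = 16 in.
Weld metal: φR_n = 0.75 × 0.6 × 90 × 0.3535 × 16 = 229.1 kips.
Base metal (shear rupture): φR_n = 0.75 × 0.6 × 70 × 0.625 × 16 = 315 kips.
Governing: weld metal.

φR_n ≈ 229 kips (weld metal governs)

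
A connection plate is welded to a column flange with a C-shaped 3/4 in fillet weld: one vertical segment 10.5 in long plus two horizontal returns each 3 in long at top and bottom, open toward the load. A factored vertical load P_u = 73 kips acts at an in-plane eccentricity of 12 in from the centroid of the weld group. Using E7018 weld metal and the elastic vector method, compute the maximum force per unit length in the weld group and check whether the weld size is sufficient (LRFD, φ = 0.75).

f_max ≈ 20.7 kip/in; NOT adequate

E70XX → F_EXX = 70 ksi.
Total weld length L_w = 16.5 in. Treat welds as unit-width lines.
Centroid: x̄ = 2×3×1.5 / 16.5 = 0.5455 in from the vertical weld.
Polar moment about centroid: J = I_x + I_y = [10.5³/12 + 2×3×5.25²] + [10.5×0.5455² + 2(3³/12 + 3×0.9545²)] = 274.9 in³.
Direct shear f_v = P/L_w = 73 / 16.5 = 4.424 kip/in (vertical).
Torsion M = P·e = 73 × 12 = 876 kip·in.
Critical point at (x, y) = (2.455, 5.25) from centroid. f_tx = M·y/J = 16.73 kip/in; f_ty = M·x/J = 7.821 kip/in.
Resultant f_max = √[f_tx² + (f_v + f_ty)²] = √[16.73² + (4.424 + 7.821)²] = 20.73 kip/in.
Capacity per unit length: φr_n = 0.75 × 0.6 × 70 × (0.707 × 0.75) = 16.7 kip/in.
20.73 > 16.7 → NOT adequate.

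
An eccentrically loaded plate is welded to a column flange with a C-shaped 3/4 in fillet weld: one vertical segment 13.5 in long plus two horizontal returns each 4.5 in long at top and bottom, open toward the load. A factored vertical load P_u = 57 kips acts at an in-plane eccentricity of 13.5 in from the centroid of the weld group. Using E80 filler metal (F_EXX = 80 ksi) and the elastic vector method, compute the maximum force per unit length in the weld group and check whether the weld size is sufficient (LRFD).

f_max ≈ 10.4 kip/in; adequate

Total weld length L_w = 22.5 in. Treat welds as unit-width lines.
Centroid: x̄ = 2×4.5×2.25 / 22.5 = 0.9 in from the vertical weld.
Polar moment about centroid: J = I_x + I_y = [13.5³/12 + 2×4.5×6.75²] + [13.5×0.9² + 2(4.5³/12 + 4.5×1.35²)] = 657.6 in³.
Direct shear f_v = P/L_w = 57 / 22.5 = 2.533 kip/in (vertical).
Torsion M = P·e = 57 × 13.5 = 769.5 kip·in.
Critical point at (x, y) = (3.6, 6.75) from centroid. f_tx = M·y/J = 7.898 kip/in; f_ty = M·x/J = 4.212 kip/in.
Resultant f_max = √[f_tx² + (f_v + f_ty)²] = √[7.898² + (2.533 + 4.212)²] = 10.39 kip/in.
Capacity per unit length: φr_n = 0.75 × 0.6 × 80 × (0.707 × 0.75) = 19.09 kip/in.
10.39 ≤ 19.09 → adequate.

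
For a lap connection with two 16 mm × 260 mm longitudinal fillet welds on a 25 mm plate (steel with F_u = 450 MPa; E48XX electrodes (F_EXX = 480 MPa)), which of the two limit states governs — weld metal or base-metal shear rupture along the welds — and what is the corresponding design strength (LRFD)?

φR_n ≈ 1270 kN (weld metal governs)

t_e = 0.707 × 16 = 11.31 mm; L = 520 mm.
Weld metal: φR_n = 0.75 × 0.6 × 480 × 11.31 × 520 × 10⁻³ = 1271 kN.
Base metal (shear rupture): φR_n = 0.75 × 0.6 × 450 × 25 × 520 × 10⁻³ = 2632 kN.
Governing: weld metal.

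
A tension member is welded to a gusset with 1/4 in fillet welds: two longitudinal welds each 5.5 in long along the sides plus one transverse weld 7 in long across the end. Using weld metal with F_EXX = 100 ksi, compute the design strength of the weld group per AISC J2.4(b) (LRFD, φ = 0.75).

φR_n ≈ 158 kip

t_e = 0.707 × 0.25 = 0.1767 in.
R_nwl = 0.6 × 100 × 0.1767 × 11 = 116.7 kip (longitudinal, 2 welds).
R_nwt = 0.6 × 100 × 0.1767 × 7 = 74.23 kip (transverse, base value).
(i) R_nwl + R_nwt = 190.9 kip; (ii) 0.85 R_nwl + 1.5 R_nwt = 210.5 kip.
R_n = max = 210.5 kip [governs: (ii)]; φR_n = 157.9 kip.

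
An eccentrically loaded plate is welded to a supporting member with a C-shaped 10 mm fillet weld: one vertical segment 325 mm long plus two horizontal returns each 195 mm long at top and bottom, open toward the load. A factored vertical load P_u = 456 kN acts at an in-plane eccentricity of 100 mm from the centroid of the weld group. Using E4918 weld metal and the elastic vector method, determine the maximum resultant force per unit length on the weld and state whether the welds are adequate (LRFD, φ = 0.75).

E49XX → F_EXX = 490 MPa.
Total weld length L_w = 715 mm. Treat welds as unit-width lines.
Centroid: x̄ = 2×195×97.5 / 715 = 53.18 mm from the vertical weld.
Polar moment about centroid: J = I_x + I_y = [325³/12 + 2×195×162.5²] + [325×53.18² + 2(195³/12 + 195×44.32²)] = 16080000 mm³.
Direct shear f_v = P/L_w = 456×10³ / 715 = 637.8 N/mm (vertical).
Torsion M = P·e = 456×10³ × 100 = 45600000 N·mm.
Critical point at (x, y) = (141.8, 162.5) from centroid. f_tx = M·y/J = 460.8 N/mm; f_ty = M·x/J = 402.2 N/mm.
Resultant f_max = √[f_tx² + (f_v + f_ty)²] = √[460.8² + (637.8 + 402.2)²] = 1137 N/mm.
Capacity per unit length: φr_n = 0.75 × 0.6 × 490 × (0.707 × 10) = 1559 N/mm.
1137 ≤ 1559 → adequate.

f_max ≈ 1140 N/mm; adequate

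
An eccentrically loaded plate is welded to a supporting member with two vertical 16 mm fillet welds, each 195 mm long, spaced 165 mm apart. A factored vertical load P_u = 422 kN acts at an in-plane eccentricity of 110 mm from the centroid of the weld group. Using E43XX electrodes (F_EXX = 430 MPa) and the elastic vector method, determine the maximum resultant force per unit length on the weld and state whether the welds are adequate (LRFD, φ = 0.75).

Total weld length L_w = 390 mm. Treat welds as unit-width lines.
Polar moment about centroid: J = 2[d³/12 + d(b/2)²] = 2[195³/12 + 195×82.5²] = 3890000 mm³.
Direct shear f_v = P/L_w = 422×10³ / 390 = 1082 N/mm (vertical).
Torsion M = P·e = 422×10³ × 110 = 46420000 N·mm.
Critical point at (x, y) = (82.5, 97.5) from centroid. f_tx = M·y/J = 1163 N/mm; f_ty = M·x/J = 984.4 N/mm.
Resultant f_max = √[f_tx² + (f_v + f_ty)²] = √[1163² + (1082 + 984.4)²] = 2371 N/mm.
Capacity per unit length: φr_n = 0.75 × 0.6 × 430 × (0.707 × 16) = 2189 N/mm.
2371 > 2189 → NOT adequate.

f_max ≈ 2370 N/mm; NOT adequate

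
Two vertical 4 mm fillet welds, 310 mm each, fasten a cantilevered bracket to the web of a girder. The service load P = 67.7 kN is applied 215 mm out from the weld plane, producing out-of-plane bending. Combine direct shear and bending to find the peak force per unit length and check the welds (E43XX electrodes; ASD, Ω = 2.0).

E43XX → F_EXX = 430 MPa.
L_w = 2 × 310 = 620 mm; section modulus (unit throat) S = 2 × L²/6 = 32030 mm².
Direct shear f_v = P/L_w = 67.7×10³/620 = 109.2 N/mm.
Moment M = P × e = 67.7×10³ × 215 = 14556000 N·mm; bending f_b = M/S = 454.4 N/mm.
f_max = √(f_v² + f_b²) = √(109.2² + 454.4²) = 467.3 N/mm.
r_n/Ω = (1/2.0) × 0.6 × 430 × (0.707 × 4) = 364.8 N/mm → NOT adequate.

f_max ≈ 467 N/mm; NOT adequate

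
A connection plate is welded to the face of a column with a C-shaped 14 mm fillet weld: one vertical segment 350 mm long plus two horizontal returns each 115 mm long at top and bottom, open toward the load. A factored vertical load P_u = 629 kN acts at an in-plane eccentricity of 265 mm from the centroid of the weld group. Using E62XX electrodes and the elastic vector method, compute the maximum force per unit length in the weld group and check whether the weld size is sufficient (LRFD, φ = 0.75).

E62XX → F_EXX = 620 MPa.
Total weld length L_w = 580 mm. Treat welds as unit-width lines.
Centroid: x̄ = 2×115×57.5 / 580 = 22.8 mm from the vertical weld.
Polar moment about centroid: J = I_x + I_y = [350³/12 + 2×115×175²] + [350×22.8² + 2(115³/12 + 115×34.7²)] = 11330000 mm³.
Direct shear f_v = P/L_w = 629×10³ / 580 = 1084 N/mm (vertical).
Torsion M = P·e = 629×10³ × 265 = 166680000 N·mm.
Critical point at (x, y) = (92.2, 175) from centroid. f_tx = M·y/J = 2575 N/mm; f_ty = M·x/J = 1357 N/mm.
Resultant f_max = √[f_tx² + (f_v + f_ty)²] = √[2575² + (1084 + 1357)²] = 3548 N/mm.
Capacity per unit length: φr_n = 0.75 × 0.6 × 620 × (0.707 × 14) = 2762 N/mm.
3548 > 2762 → NOT adequate.

f_max ≈ 3550 N/mm; NOT adequate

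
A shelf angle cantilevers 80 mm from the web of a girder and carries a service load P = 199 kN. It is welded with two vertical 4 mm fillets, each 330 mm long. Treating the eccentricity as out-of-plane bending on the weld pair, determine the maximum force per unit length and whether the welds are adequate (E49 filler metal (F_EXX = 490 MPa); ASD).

L_w = 2 × 330 = 660 mm; section modulus (unit throat) S = 2 × L²/6 = 36300 mm².
Direct shear f_v = P/L_w = 199×10³/660 = 301.5 N/mm.
Moment M = P × e = 199×10³ × 80 = 15920000 N·mm; bending f_b = M/S = 438.6 N/mm.
f_max = √(f_v² + f_b²) = √(301.5² + 438.6²) = 532.2 N/mm.
r_n/Ω = (1/2.0) × 0.6 × 490 × (0.707 × 4) = 415.7 N/mm → NOT adequate.

f_max ≈ 532 N/mm; NOT adequate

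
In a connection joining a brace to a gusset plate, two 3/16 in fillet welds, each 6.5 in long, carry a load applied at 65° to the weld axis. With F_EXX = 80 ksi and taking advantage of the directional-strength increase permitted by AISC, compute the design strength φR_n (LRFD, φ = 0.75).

t_e = 0.707 × 0.1875 = 0.1326 in; A_we = 0.1326 × 13 = 1.723 in².
Directional factor: 1.0 + 0.5 sin^1.5(65°) = 1.431.
F_nw = 0.6 × 80 × 1.431 = 68.71 ksi.
φR_n = 0.75 × 68.71 × 1.723 = 88.8 kip.

φR_n ≈ 88.8 kip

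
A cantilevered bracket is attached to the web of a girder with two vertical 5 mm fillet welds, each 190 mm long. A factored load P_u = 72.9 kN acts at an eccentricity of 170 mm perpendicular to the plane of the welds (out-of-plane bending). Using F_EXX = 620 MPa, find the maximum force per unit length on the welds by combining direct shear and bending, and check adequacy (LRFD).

L_w = 2 × 190 = 380 mm; section modulus (unit throat) S = 2 × L²/6 = 12030 mm².
Direct shear f_v = P/L_w = 72.9×10³/380 = 191.8 N/mm.
Moment M = P × e = 72.9×10³ × 170 = 12393000 N·mm; bending f_b = M/S = 1030 N/mm.
f_max = √(f_v² + f_b²) = √(191.8² + 1030²) = 1048 N/mm.
φr_n = 0.75 × 0.6 × 620 × (0.707 × 5) = 986.3 N/mm → NOT adequate.

f_max ≈ 1050 N/mm; NOT adequate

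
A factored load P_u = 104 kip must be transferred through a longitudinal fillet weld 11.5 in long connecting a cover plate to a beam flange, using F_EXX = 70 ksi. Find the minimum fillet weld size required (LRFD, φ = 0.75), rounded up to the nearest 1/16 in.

Total weld length L = 11.5 in.
Required throat t_e = P_u / (φ × 0.6 F_EXX × L) = 104 / (0.75 × 0.6 × 70 × 11.5) = 0.2871 in.
Required leg w = t_e / 0.707 = 0.4061 in → use 7/16 in.

w = 7/16 in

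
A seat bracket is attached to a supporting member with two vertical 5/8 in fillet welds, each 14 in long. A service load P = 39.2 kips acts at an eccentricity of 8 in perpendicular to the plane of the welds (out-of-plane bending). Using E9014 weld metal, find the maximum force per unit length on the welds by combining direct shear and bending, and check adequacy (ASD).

f_max ≈ 5 kip/in; adequate

E90XX → F_EXX = 90 ksi.
L_w = 2 × 14 = 28 in; section modulus (unit throat) S = 2 × L²/6 = 65.33 in².
Direct shear f_v = P/L_w = 39.2/28 = 1.4 kip/in.
Moment M = P × e = 39.2 × 8 = 313.6 kip·in; bending f_b = M/S = 4.8 kip/in.
f_max = √(f_v² + f_b²) = √(1.4² + 4.8²) = 5 kip/in.
r_n/Ω = (1/2.0) × 0.6 × 90 × (0.707 × 0.625) = 11.93 kip/in → adequate.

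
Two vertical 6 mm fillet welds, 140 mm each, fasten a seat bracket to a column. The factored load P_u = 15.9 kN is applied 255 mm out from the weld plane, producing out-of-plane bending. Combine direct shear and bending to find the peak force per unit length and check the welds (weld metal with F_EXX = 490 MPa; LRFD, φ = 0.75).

f_max ≈ 623 N/mm; adequate

L_w = 2 × 140 = 280 mm; section modulus (unit throat) S = 2 × L²/6 = 6533 mm².
Direct shear f_v = P/L_w = 15.9×10³/280 = 56.79 N/mm.
Moment M = P × e = 15.9×10³ × 255 = 4054500 N·mm; bending f_b = M/S = 620.6 N/mm.
f_max = √(f_v² + f_b²) = √(56.79² + 620.6²) = 623.2 N/mm.
φr_n = 0.75 × 0.6 × 490 × (0.707 × 6) = 935.4 N/mm → adequate.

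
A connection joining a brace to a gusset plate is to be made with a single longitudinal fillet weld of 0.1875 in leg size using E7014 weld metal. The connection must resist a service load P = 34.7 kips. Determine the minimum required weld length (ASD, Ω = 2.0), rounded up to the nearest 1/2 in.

L = 12.5 in

E70XX → F_EXX = 70 ksi.
Throat t_e = 0.707 × 0.1875 = 0.1326 in.
r_n/Ω = (0.6 × 70 × 0.1326) / 2.0 = 2.784 kip/in.
L_req = P / (r_n/Ω) = 34.7 / 2.784 = 12.46 in total.
Round up → use L = 12.5 in.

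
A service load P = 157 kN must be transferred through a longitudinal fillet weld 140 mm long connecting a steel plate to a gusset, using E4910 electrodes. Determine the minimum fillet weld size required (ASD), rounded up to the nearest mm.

w = 11 mm

E49XX → F_EXX = 490 MPa.
Total weld length L = 140 mm.
Required throat t_e = P × Ω / (0.6 F_EXX × L) = 157 × 2.0 / (0.6 × 490 × 140 × 10⁻³) = 7.629 mm.
Required leg w = t_e / 0.707 = 10.79 mm → use 11 mm.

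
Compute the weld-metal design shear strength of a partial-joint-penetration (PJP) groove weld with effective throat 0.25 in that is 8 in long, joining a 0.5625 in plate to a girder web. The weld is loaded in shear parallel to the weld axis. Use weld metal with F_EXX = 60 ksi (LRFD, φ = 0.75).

Effective throat (given) t_e = 0.25 in.
A_we = 0.25 × 8 = 2 in².
F_nw = 0.6 F_EXX = 36 ksi.
φR_n = 0.75 × 36 × 2 = 54 kips.

φR_n ≈ 54 kips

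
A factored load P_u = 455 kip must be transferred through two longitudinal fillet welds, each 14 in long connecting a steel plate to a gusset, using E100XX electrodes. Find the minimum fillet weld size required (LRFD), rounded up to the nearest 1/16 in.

w = 9/16 in

E100XX → F_EXX = 100 ksi.
Total weld length L = 28 in.
Required throat t_e = P_u / (φ × 0.6 F_EXX × L) = 455 / (0.75 × 0.6 × 100 × 28) = 0.3611 in.
Required leg w = t_e / 0.707 = 0.5108 in → use 9/16 in.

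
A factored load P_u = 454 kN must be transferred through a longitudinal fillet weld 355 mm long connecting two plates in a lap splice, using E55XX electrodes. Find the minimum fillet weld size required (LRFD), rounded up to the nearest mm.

E55XX → F_EXX = 550 MPa.
Total weld length L = 355 mm.
Required throat t_e = P_u / (φ × 0.6 F_EXX × L) = 454 / (0.75 × 0.6 × 550 × 355 × 10⁻³) = 5.167 mm.
Required leg w = t_e / 0.707 = 7.309 mm → use 8 mm.

w = 8 mm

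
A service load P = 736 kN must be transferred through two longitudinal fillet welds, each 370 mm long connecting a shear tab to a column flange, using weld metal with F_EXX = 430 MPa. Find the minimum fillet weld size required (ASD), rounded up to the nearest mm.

Total weld length L = 740 mm.
Required throat t_e = P × Ω / (0.6 F_EXX × L) = 736 × 2.0 / (0.6 × 430 × 740 × 10⁻³) = 7.71 mm.
Required leg w = t_e / 0.707 = 10.91 mm → use 11 mm.

w = 11 mm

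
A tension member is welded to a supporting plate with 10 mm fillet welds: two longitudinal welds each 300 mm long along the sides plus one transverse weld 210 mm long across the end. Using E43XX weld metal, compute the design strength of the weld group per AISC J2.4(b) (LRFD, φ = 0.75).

E43XX → F_EXX = 430 MPa.
t_e = 0.707 × 10 = 7.07 mm.
R_nwl = 0.6 × 430 × 7.07 × 600 × 10⁻³ = 1094 kN (longitudinal, 2 welds).
R_nwt = 0.6 × 430 × 7.07 × 210 × 10⁻³ = 383.1 kN (transverse, base value).
(i) R_nwl + R_nwt = 1477 kN; (ii) 0.85 R_nwl + 1.5 R_nwt = 1505 kN.
R_n = max = 1505 kN [governs: (ii)]; φR_n = 1129 kN.

φR_n ≈ 1130 kN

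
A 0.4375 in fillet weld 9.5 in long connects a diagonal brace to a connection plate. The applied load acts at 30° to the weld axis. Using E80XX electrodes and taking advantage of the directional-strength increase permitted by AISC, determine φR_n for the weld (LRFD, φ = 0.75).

E80XX → F_EXX = 80 ksi.
t_e = 0.707 × 0.4375 = 0.3093 in; A_we = 0.3093 × 9.5 = 2.938 in².
Directional factor: 1.0 + 0.5 sin^1.5(30°) = 1.177.
F_nw = 0.6 × 80 × 1.177 = 56.49 ksi.
φR_n = 0.75 × 56.49 × 2.938 = 124.5 kip.

φR_n ≈ 124 kip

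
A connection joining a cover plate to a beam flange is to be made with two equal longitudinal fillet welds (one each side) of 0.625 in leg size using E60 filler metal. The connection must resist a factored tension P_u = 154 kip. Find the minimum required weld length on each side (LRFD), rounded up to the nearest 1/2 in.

L = 6.5 in on each side

E60XX → F_EXX = 60 ksi.
Throat t_e = 0.707 × 0.625 = 0.4419 in.
φr_n = 0.75 × 0.6 × 60 × 0.4419 = 11.93 kip/in.
L_req = P_u / φr_n = 154 / 11.93 = 12.91 in total.
Per side: 12.91 / 2 = 6.454 in.
Round up → use L = 6.5 in on each side.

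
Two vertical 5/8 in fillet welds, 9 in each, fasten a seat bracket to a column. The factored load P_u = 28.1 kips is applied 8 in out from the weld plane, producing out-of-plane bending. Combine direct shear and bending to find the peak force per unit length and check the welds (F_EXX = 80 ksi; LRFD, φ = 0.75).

f_max ≈ 8.47 kip/in; adequate

L_w = 2 × 9 = 18 in; section modulus (unit throat) S = 2 × L²/6 = 27 in².
Direct shear f_v = P/L_w = 28.1/18 = 1.561 kip/in.
Moment M = P × e = 28.1 × 8 = 224.8 kip·in; bending f_b = M/S = 8.326 kip/in.
f_max = √(f_v² + f_b²) = √(1.561² + 8.326²) = 8.471 kip/in.
φr_n = 0.75 × 0.6 × 80 × (0.707 × 0.625) = 15.91 kip/in → adequate.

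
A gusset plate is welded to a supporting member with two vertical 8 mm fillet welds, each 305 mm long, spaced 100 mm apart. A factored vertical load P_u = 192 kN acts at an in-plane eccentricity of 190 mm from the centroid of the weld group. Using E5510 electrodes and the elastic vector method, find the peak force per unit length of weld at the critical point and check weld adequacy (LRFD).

E55XX → F_EXX = 550 MPa.
Total weld length L_w = 610 mm. Treat welds as unit-width lines.
Polar moment about centroid: J = 2[d³/12 + d(b/2)²] = 2[305³/12 + 305×50²] = 6254000 mm³.
Direct shear f_v = P/L_w = 192×10³ / 610 = 314.8 N/mm (vertical).
Torsion M = P·e = 192×10³ × 190 = 36480000 N·mm.
Critical point at (x, y) = (50, 152.5) from centroid. f_tx = M·y/J = 889.6 N/mm; f_ty = M·x/J = 291.7 N/mm.
Resultant f_max = √[f_tx² + (f_v + f_ty)²] = √[889.6² + (314.8 + 291.7)²] = 1077 N/mm.
Capacity per unit length: φr_n = 0.75 × 0.6 × 550 × (0.707 × 8) = 1400 N/mm.
1077 ≤ 1400 → adequate.

f_max ≈ 1080 N/mm; adequate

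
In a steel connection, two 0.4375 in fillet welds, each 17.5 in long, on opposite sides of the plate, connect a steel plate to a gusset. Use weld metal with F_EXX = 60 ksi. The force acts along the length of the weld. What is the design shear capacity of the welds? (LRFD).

φR_n ≈ 292 kips

Effective throat t_e = 0.707 × 0.4375 = 0.3093 in.
Total length L = 35 in; A_we = 0.3093 × 35 = 10.83 in².
F_nw = 0.6 F_EXX = 0.6 × 60 = 36 ksi.
φR_n = 0.75 × 36 × 10.83 = 292.3 kips.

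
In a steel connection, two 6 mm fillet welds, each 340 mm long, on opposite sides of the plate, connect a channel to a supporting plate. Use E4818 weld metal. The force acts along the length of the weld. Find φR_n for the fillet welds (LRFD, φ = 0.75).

E48XX → F_EXX = 480 MPa.
Effective throat t_e = 0.707 × 6 = 4.242 mm.
Total length L = 680 mm; A_we = 4.242 × 680 = 2885 mm².
F_nw = 0.6 F_EXX = 0.6 × 480 = 288 MPa.
φR_n = 0.75 × 288 × 2885 × 10⁻³ = 623.1 kN.

φR_n ≈ 623 kN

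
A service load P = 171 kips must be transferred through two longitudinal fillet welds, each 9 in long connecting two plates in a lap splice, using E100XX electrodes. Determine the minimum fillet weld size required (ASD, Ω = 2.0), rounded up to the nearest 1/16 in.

E100XX → F_EXX = 100 ksi.
Total weld length L = 18 in.
Required throat t_e = P × Ω / (0.6 F_EXX × L) = 171 × 2.0 / (0.6 × 100 × 18) = 0.3167 in.
Required leg w = t_e / 0.707 = 0.4479 in → use 1/2 in.

w = 1/2 in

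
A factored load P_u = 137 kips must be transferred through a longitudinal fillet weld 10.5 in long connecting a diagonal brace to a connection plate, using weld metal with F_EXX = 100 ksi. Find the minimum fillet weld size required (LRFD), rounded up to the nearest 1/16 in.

w = 7/16 in

Total weld length L = 10.5 in.
Required throat t_e = P_u / (φ × 0.6 F_EXX × L) = 137 / (0.75 × 0.6 × 100 × 10.5) = 0.2899 in.
Required leg w = t_e / 0.707 = 0.4101 in → use 7/16 in.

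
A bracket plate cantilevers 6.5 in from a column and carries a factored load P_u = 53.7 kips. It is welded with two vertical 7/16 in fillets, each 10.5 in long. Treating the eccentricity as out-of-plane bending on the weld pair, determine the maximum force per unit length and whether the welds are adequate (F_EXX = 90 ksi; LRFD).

f_max ≈ 9.84 kip/in; adequate

L_w = 2 × 10.5 = 21 in; section modulus (unit throat) S = 2 × L²/6 = 36.75 in².
Direct shear f_v = P/L_w = 53.7/21 = 2.557 kip/in.
Moment M = P × e = 53.7 × 6.5 = 349.05 kip·in; bending f_b = M/S = 9.498 kip/in.
f_max = √(f_v² + f_b²) = √(2.557² + 9.498²) = 9.836 kip/in.
φr_n = 0.75 × 0.6 × 90 × (0.707 × 0.4375) = 12.53 kip/in → adequate.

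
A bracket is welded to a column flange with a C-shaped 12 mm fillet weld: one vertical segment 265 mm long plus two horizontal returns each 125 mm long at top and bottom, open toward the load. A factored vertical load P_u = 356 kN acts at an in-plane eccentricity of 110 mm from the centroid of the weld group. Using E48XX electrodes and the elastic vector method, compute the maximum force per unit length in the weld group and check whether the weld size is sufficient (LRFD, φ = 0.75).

f_max ≈ 1460 N/mm; adequate

E48XX → F_EXX = 480 MPa.
Total weld length L_w = 515 mm. Treat welds as unit-width lines.
Centroid: x̄ = 2×125×62.5 / 515 = 30.34 mm from the vertical weld.
Polar moment about centroid: J = I_x + I_y = [265³/12 + 2×125×132.5²] + [265×30.34² + 2(125³/12 + 125×32.16²)] = 6768000 mm³.
Direct shear f_v = P/L_w = 356×10³ / 515 = 691.3 N/mm (vertical).
Torsion M = P·e = 356×10³ × 110 = 39160000 N·mm.
Critical point at (x, y) = (94.66, 132.5) from centroid. f_tx = M·y/J = 766.7 N/mm; f_ty = M·x/J = 547.7 N/mm.
Resultant f_max = √[f_tx² + (f_v + f_ty)²] = √[766.7² + (691.3 + 547.7)²] = 1457 N/mm.
Capacity per unit length: φr_n = 0.75 × 0.6 × 480 × (0.707 × 12) = 1833 N/mm.
1457 ≤ 1833 → adequate.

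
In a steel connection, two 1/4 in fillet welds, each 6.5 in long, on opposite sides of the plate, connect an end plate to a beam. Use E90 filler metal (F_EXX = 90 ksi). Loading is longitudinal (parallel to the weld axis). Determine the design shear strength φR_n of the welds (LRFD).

Effective throat t_e = 0.707 × 0.25 = 0.1767 in.
Total length L = 13 in; A_we = 0.1767 × 13 = 2.298 in².
F_nw = 0.6 F_EXX = 0.6 × 90 = 54 ksi.
φR_n = 0.75 × 54 × 2.298 = 93.06 kips.

φR_n ≈ 93.1 kips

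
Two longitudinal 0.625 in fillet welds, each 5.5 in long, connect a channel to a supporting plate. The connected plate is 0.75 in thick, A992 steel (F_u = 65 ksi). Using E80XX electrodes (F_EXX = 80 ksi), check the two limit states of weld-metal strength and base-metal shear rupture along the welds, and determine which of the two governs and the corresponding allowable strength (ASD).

R_n/Ω ≈ 117 kip (weld metal governs)

t_e = 0.707 × 0.625 = 0.4419 in; L = 11 in.
Weld metal: R_n/Ω = (1/2.0) × 0.6 × 80 × 0.4419 × 11 = 116.7 kip.
Base metal (shear rupture): R_n/Ω = (1/2.0) × 0.6 × 65 × 0.75 × 11 = 160.9 kip.
Governing: weld metal.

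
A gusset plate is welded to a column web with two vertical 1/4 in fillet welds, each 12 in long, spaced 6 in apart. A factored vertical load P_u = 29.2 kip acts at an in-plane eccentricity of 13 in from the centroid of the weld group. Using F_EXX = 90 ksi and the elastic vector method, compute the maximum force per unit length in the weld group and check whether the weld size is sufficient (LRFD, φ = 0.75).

Total weld length L_w = 24 in. Treat welds as unit-width lines.
Polar moment about centroid: J = 2[d³/12 + d(b/2)²] = 2[12³/12 + 12×3²] = 504 in³.
Direct shear f_v = P/L_w = 29.2 / 24 = 1.217 kip/in (vertical).
Torsion M = P·e = 29.2 × 13 = 379.6 kip·in.
Critical point at (x, y) = (3, 6) from centroid. f_tx = M·y/J = 4.519 kip/in; f_ty = M·x/J = 2.26 kip/in.
Resultant f_max = √[f_tx² + (f_v + f_ty)²] = √[4.519² + (1.217 + 2.26)²] = 5.701 kip/in.
Capacity per unit length: φr_n = 0.75 × 0.6 × 90 × (0.707 × 0.25) = 7.158 kip/in.
5.701 ≤ 7.158 → adequate.

f_max ≈ 5.7 kip/in; adequate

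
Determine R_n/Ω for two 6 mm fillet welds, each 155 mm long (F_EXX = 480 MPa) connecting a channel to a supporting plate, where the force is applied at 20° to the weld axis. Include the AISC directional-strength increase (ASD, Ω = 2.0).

R_n/Ω ≈ 208 kN

t_e = 0.707 × 6 = 4.242 mm; A_we = 4.242 × 310 = 1315 mm².
Directional factor: 1.0 + 0.5 sin^1.5(20°) = 1.1.
F_nw = 0.6 × 480 × 1.1 = 316.8 MPa.
R_n/Ω = (316.8 × 1315) / 2.0 × 10⁻³ = 208.3 kN.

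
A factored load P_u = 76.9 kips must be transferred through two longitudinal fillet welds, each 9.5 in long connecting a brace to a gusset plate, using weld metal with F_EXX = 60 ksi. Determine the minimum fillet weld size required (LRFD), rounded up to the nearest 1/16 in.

w = 1/4 in

Total weld length L = 19 in.
Required throat t_e = P_u / (φ × 0.6 F_EXX × L) = 76.9 / (0.75 × 0.6 × 60 × 19) = 0.1499 in.
Required leg w = t_e / 0.707 = 0.212 in → use 1/4 in.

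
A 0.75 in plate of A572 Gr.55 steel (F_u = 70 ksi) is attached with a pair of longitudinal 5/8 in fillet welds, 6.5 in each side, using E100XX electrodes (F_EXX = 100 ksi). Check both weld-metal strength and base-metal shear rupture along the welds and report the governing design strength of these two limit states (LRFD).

φR_n ≈ 258 kips (weld metal governs)

t_e = 0.707 × 0.625 = 0.4419 in; L = 13 in.
Weld metal: φR_n = 0.75 × 0.6 × 100 × 0.4419 × 13 = 258.5 kips.
Base metal (shear rupture): φR_n = 0.75 × 0.6 × 70 × 0.75 × 13 = 307.1 kips.
Governing: weld metal.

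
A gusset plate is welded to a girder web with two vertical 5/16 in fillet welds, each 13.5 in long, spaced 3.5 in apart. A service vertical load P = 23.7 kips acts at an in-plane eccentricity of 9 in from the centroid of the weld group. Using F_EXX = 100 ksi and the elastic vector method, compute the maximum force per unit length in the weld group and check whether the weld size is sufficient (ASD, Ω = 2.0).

f_max ≈ 3.35 kip/in; adequate

Total weld length L_w = 27 in. Treat welds as unit-width lines.
Polar moment about centroid: J = 2[d³/12 + d(b/2)²] = 2[13.5³/12 + 13.5×1.75²] = 492.8 in³.
Direct shear f_v = P/L_w = 23.7 / 27 = 0.8778 kip/in (vertical).
Torsion M = P·e = 23.7 × 9 = 213.3 kip·in.
Critical point at (x, y) = (1.75, 6.75) from centroid. f_tx = M·y/J = 2.922 kip/in; f_ty = M·x/J = 0.7575 kip/in.
Resultant f_max = √[f_tx² + (f_v + f_ty)²] = √[2.922² + (0.8778 + 0.7575)²] = 3.348 kip/in.
Capacity per unit length: r_n/Ω = (1/2.0) × 0.6 × 100 × (0.707 × 0.3125) = 6.628 kip/in.
3.348 ≤ 6.628 → adequate.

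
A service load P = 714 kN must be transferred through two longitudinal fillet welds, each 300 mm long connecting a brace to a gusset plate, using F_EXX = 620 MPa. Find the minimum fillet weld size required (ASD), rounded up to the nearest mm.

w = 10 mm

Total weld length L = 600 mm.
Required throat t_e = P × Ω / (0.6 F_EXX × L) = 714 × 2.0 / (0.6 × 620 × 600 × 10⁻³) = 6.398 mm.
Required leg w = t_e / 0.707 = 9.049 mm → use 10 mm.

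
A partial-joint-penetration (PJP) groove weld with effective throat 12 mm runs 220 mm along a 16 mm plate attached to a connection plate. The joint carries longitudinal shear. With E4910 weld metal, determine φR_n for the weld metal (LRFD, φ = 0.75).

φR_n ≈ 582 kN

E49XX → F_EXX = 490 MPa.
Effective throat (given) t_e = 12 mm.
A_we = 12 × 220 = 2640 mm².
F_nw = 0.6 F_EXX = 294 MPa.
φR_n = 0.75 × 294 × 2640 × 10⁻³ = 582.1 kN.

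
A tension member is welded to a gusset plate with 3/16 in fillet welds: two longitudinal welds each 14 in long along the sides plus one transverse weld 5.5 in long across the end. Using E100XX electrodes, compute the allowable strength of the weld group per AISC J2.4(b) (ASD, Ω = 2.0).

R_n/Ω ≈ 133 kips

E100XX → F_EXX = 100 ksi.
t_e = 0.707 × 0.1875 = 0.1326 in.
R_nwl = 0.6 × 100 × 0.1326 × 28 = 222.7 kips (longitudinal, 2 welds).
R_nwt = 0.6 × 100 × 0.1326 × 5.5 = 43.75 kips (transverse, base value).
(i) R_nwl + R_nwt = 266.5 kips; (ii) 0.85 R_nwl + 1.5 R_nwt = 254.9 kips.
R_n = max = 266.5 kips [governs: (i)]; R_n/Ω = 133.2 kips.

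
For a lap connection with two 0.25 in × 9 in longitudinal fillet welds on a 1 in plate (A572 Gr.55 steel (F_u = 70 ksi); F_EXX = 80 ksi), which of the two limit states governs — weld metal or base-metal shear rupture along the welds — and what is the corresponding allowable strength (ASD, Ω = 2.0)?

t_e = 0.707 × 0.25 = 0.1767 in; L = 18 in.
Weld metal: R_n/Ω = (1/2.0) × 0.6 × 80 × 0.1767 × 18 = 76.36 kips.
Base metal (shear rupture): R_n/Ω = (1/2.0) × 0.6 × 70 × 1 × 18 = 378 kips.
Governing: weld metal.

R_n/Ω ≈ 76.4 kips (weld metal governs)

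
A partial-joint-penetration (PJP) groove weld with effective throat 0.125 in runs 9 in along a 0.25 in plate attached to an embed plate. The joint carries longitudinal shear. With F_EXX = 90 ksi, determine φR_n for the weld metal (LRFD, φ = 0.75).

Effective throat (given) t_e = 0.125 in.
A_we = 0.125 × 9 = 1.125 in².
F_nw = 0.6 F_EXX = 54 ksi.
φR_n = 0.75 × 54 × 1.125 = 45.56 kips.

φR_n ≈ 45.6 kips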